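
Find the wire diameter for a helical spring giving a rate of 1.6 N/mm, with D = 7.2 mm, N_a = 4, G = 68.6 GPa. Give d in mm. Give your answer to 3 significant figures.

d = (8D³N_a·k / G)^(1/4) = (8·7.2³·4·1.6 / (68.6×10³))^0.25
  = (0.27858)^0.25 = 0.7265 mm

0.727 mm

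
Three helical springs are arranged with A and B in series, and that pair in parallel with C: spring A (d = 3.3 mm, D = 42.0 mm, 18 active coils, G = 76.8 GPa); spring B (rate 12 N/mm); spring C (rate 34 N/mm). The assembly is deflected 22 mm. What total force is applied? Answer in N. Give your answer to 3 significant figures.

766 N

k_A = Gd⁴/(8D³N_a) = (76.8×10³)(3.3⁴)/(8·42.0³·18) = 0.8537 N/mm
Springs A,B series: k_AB = 1/(1/0.8537+1/12) = 0.797 N/mm; parallel with C: k_eq = 0.797+34 = 34.797 N/mm
F = k_eq·δ = 34.797·22 = 765.53 N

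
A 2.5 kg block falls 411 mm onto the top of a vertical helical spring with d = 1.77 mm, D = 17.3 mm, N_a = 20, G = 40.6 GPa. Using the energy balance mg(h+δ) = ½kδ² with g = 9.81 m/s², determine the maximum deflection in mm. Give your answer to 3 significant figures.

k = Gd⁴/(8D³N_a) = (40.6×10³)(1.77⁴)/(8·17.3³·20) = 0.48102 N/mm
W = mg = 2.5 × 9.81 = 24.525 N
½kδ² − Wδ − Wh = 0 → δ = (W + √(W² + 2kWh))/k
δ = (24.525 + √(601.48 + 9697.09))/0.48102 = (24.525 + 101.48)/0.48102 = 261.96 mm

262 mm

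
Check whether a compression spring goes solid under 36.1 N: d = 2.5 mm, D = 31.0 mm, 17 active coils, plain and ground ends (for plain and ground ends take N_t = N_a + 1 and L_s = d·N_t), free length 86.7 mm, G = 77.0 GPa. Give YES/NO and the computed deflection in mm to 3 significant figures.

k = Gd⁴/(8D³N_a) = (77.0×10³)(2.5⁴)/(8·31.0³·17) = 0.74238 N/mm
N_t = 18; L_s = 2.5·18 = 45 mm; δ_solid = L₀ − L_s = 86.7 − 45 = 41.7 mm
δ = F/k = 36.1/0.74238 = 48.627 mm
δ ≥ δ_solid → spring goes solid

YES, δ = 48.6 mm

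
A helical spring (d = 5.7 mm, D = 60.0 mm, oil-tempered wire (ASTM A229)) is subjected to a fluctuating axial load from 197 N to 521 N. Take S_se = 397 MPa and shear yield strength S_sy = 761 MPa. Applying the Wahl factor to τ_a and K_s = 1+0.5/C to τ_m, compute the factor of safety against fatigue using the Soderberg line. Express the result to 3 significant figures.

1.26

C = D/d = 60.0/5.7 = 10.5263; K_W = (4C−1)/(4C−4)+0.615/C = 1.1372; K_s = 1+0.5/C = 1.0475
F_a = (F_max−F_min)/2 = 162 N; F_m = (F_max+F_min)/2 = 359 N
τ_a = K_W·8F_aD/(πd³) = 1.1372 × 133.65 = 151.99 MPa
τ_m = K_s·8F_mD/(πd³) = 1.0475 × 296.18 = 310.25 MPa
Soderberg: 1/n_f = τ_a/S_se + τ_m/S_sy = 151.99/397 + 310.25/761 = 0.38283 + 0.40769 = 0.79052
n_f = 1/0.79052 = 1.265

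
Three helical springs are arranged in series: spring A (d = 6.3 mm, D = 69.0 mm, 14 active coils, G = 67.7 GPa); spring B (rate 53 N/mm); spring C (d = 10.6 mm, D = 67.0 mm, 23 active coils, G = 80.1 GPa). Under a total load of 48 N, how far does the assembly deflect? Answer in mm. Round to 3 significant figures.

20.1 mm

k_A = Gd⁴/(8D³N_a) = (67.7×10³)(6.3⁴)/(8·69.0³·14) = 2.8986 N/mm
k_C = Gd⁴/(8D³N_a) = (80.1×10³)(10.6⁴)/(8·67.0³·23) = 18.273 N/mm
Series: 1/k_eq = 1/2.8986 + 1/53 + 1/18.273 = 0.41859; k_eq = 2.389 N/mm
δ = F/k_eq = 48/2.389 = 20.092 mm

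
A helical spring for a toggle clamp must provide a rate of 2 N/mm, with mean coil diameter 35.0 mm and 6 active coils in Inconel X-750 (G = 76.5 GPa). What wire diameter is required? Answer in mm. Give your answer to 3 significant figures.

d = (8D³N_a·k / G)^(1/4) = (8·35.0³·6·2 / (76.5×10³))^0.25
  = (53.804)^0.25 = 2.7083 mm

2.71 mm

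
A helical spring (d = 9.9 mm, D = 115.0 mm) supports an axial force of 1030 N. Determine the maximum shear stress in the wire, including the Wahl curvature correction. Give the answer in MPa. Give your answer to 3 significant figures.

349 MPa

Spring index C = D/d = 115.0/9.9 = 11.6162
K_W = (4C−1)/(4C−4) + 0.615/C = 45.465/42.465 + 0.0529 = 1.1236
τ₀ = 8FD/(πd³) = 8·1030·115.0/(π·9.9³) = 947600/3048.3 = 310.86 MPa
τ_max = K·τ₀ = 1.1236 × 310.86 = 349.28 MPa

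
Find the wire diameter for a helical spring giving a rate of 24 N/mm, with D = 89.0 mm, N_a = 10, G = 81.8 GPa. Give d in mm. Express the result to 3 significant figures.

11.3 mm

d = (8D³N_a·k / G)^(1/4) = (8·89.0³·10·24 / (81.8×10³))^0.25
  = (16547)^0.25 = 11.3417 mm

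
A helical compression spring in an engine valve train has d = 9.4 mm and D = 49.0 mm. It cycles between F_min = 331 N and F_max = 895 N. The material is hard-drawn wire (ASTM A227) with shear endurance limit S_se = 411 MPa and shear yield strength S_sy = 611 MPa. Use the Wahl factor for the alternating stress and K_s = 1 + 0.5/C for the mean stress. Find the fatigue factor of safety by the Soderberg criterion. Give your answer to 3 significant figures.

3.35

C = D/d = 49.0/9.4 = 5.2128; K_W = (4C−1)/(4C−4)+0.615/C = 1.2960; K_s = 1+0.5/C = 1.0959
F_a = (F_max−F_min)/2 = 282 N; F_m = (F_max+F_min)/2 = 613 N
τ_a = K_W·8F_aD/(πd³) = 1.2960 × 42.364 = 54.905 MPa
τ_m = K_s·8F_mD/(πd³) = 1.0959 × 92.09 = 100.92 MPa
Soderberg: 1/n_f = τ_a/S_se + τ_m/S_sy = 54.905/411 + 100.92/611 = 0.13359 + 0.16518 = 0.29877
n_f = 1/0.29877 = 3.347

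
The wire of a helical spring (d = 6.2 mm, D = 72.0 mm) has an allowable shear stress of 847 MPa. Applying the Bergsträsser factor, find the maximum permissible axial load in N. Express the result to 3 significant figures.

987 N

C = D/d = 72.0/6.2 = 11.6129
K_B = (4C+2)/(4C−3) = 48.452/43.452 = 1.1151
τ_max = K·8FD/(πd³) → F_max = τ_allow·πd³/(8DK)
F_max = 847·π·6.2³/(8·72.0·1.1151) = 6.3417e+05/642.28 = 987.38 N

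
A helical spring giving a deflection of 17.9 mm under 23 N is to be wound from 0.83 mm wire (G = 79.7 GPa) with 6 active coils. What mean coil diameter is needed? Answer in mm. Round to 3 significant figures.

8.50 mm

Required rate k = F/δ = 23/17.9 = 1.2849 N/mm
D = (Gd⁴/(8N_a·k))^(1/3) = (79.7×10³·0.83⁴/(8·6·1.2849))^(1/3)
  = (613.274)^(1/3) = 8.4961 mm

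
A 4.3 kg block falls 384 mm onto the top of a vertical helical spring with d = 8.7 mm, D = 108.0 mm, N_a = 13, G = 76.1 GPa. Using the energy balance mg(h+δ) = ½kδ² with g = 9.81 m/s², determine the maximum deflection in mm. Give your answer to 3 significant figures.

112 mm

k = Gd⁴/(8D³N_a) = (76.1×10³)(8.7⁴)/(8·108.0³·13) = 3.3278 N/mm
W = mg = 4.3 × 9.81 = 42.183 N
½kδ² − Wδ − Wh = 0 → δ = (W + √(W² + 2kWh))/k
δ = (42.183 + √(1779.4 + 107809))/3.3278 = (42.183 + 331.04)/3.3278 = 112.15 mm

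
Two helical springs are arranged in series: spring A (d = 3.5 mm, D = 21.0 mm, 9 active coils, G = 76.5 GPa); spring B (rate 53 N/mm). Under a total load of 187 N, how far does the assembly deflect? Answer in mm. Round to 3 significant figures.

14.4 mm

k_A = Gd⁴/(8D³N_a) = (76.5×10³)(3.5⁴)/(8·21.0³·9) = 17.216 N/mm
Series: 1/k_eq = 1/17.216 + 1/53 = 0.076952; k_eq = 12.995 N/mm
δ = F/k_eq = 187/12.995 = 14.39 mm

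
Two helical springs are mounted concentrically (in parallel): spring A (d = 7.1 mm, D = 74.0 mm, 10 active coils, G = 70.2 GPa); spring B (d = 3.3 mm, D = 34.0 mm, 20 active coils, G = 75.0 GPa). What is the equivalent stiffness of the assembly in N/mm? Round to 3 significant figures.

6.92 N/mm

k_A = Gd⁴/(8D³N_a) = (70.2×10³)(7.1⁴)/(8·74.0³·10) = 5.5028 N/mm
k_B = Gd⁴/(8D³N_a) = (75.0×10³)(3.3⁴)/(8·34.0³·20) = 1.4144 N/mm
Parallel: k_eq = 5.5028 + 1.4144 = 6.9172 N/mm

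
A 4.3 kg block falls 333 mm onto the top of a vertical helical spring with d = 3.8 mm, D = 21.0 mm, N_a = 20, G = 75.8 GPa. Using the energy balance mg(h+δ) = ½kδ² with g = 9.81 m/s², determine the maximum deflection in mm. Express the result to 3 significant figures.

k = Gd⁴/(8D³N_a) = (75.8×10³)(3.8⁴)/(8·21.0³·20) = 10.667 N/mm
W = mg = 4.3 × 9.81 = 42.183 N
½kδ² − Wδ − Wh = 0 → δ = (W + √(W² + 2kWh))/k
δ = (42.183 + √(1779.4 + 299666))/10.667 = (42.183 + 549.04)/10.667 = 55.428 mm

55.4 mm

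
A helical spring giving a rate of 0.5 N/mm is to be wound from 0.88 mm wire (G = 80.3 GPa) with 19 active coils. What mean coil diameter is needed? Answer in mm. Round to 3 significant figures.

8.59 mm

D = (Gd⁴/(8N_a·k))^(1/3) = (80.3×10³·0.88⁴/(8·19·0.5))^(1/3)
  = (633.625)^(1/3) = 8.5890 mm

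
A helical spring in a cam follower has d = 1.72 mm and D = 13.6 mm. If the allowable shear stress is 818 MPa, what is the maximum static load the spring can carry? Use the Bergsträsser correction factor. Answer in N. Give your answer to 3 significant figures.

102 N

C = D/d = 13.6/1.72 = 7.9070
K_B = (4C+2)/(4C−3) = 33.628/28.628 = 1.1747
τ_max = K·8FD/(πd³) → F_max = τ_allow·πd³/(8DK)
F_max = 818·π·1.72³/(8·13.6·1.1747) = 13076/127.8 = 102.32 N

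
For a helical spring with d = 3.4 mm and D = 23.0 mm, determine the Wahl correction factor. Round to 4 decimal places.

C = D/d = 23.0/3.4 = 6.7647
K_W = (4C−1)/(4C−4) + 0.615/C = 26.059/23.059 + 0.0909 = 1.2210

1.2210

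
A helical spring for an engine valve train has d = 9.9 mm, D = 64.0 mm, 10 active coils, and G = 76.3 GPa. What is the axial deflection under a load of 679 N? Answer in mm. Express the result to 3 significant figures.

k = Gd⁴/(8D³N_a) = (76.3×10³)(9.9⁴)/(8·64.0³·10) = 34.949 N/mm
δ = F/k = 679 / 34.949 = 19.428 mm

19.4 mm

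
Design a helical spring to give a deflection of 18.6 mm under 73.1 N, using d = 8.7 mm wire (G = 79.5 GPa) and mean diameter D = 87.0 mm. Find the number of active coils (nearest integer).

22

Required rate k = F/δ = 73.1/18.6 = 3.9301 N/mm
N_a = Gd⁴/(8D³k) = (79.5×10³ × 8.7⁴)/(8 × 87.0³ × 3.9301)
    = 4.55454e+08 / 2.07039e+07 = 22 → 22 coils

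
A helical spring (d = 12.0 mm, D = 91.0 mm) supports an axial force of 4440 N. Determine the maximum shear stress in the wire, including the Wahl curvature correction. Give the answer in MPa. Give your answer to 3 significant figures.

Spring index C = D/d = 91.0/12.0 = 7.5833
K_W = (4C−1)/(4C−4) + 0.615/C = 29.333/26.333 + 0.0811 = 1.1950
τ₀ = 8FD/(πd³) = 8·4440·91.0/(π·12.0³) = 3.23232e+06/5428.7 = 595.42 MPa
τ_max = K·τ₀ = 1.1950 × 595.42 = 711.54 MPa

712 MPa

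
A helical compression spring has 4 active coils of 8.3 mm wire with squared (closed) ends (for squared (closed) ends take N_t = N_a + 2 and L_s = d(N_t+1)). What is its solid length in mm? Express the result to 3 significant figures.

squared (closed) ends: N_t = N_a + 2 = 4 + 2 = 6
L_s = d·(N_t+1) = 8.3 × 7 = 58.1 mm

58.1 mm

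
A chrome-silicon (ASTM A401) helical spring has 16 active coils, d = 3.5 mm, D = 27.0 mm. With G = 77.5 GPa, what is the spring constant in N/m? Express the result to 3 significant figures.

4620 N/m

k = Gd⁴/(8D³N_a) = (77.5×10³ × 3.5⁴) / (8 × 27.0³ × 16)
  = 1.16298e+07 / 2.51942e+06 = 4.6161 N/mm = 4616.1 N/m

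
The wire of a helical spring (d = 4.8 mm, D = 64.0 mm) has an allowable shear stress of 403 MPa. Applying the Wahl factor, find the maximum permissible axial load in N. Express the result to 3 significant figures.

247 N

C = D/d = 64.0/4.8 = 13.3333
K_W = (4C−1)/(4C−4) + 0.615/C = 52.333/49.333 + 0.0461 = 1.1069
τ_max = K·8FD/(πd³) → F_max = τ_allow·πd³/(8DK)
F_max = 403·π·4.8³/(8·64.0·1.1069) = 1.4002e+05/566.75 = 247.05 N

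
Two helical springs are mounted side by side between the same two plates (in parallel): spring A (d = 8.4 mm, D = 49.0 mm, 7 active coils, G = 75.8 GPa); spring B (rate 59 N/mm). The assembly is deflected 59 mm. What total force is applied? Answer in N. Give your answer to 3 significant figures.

k_A = Gd⁴/(8D³N_a) = (75.8×10³)(8.4⁴)/(8·49.0³·7) = 57.281 N/mm
Parallel: k_eq = 57.281 + 59 = 116.28 N/mm
F = k_eq·δ = 116.28·59 = 6860.6 N

6860 N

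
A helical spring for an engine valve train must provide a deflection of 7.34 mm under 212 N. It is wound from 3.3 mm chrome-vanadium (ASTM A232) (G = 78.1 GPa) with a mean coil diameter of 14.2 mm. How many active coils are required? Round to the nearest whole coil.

14

Required rate k = F/δ = 212/7.34 = 28.883 N/mm
N_a = Gd⁴/(8D³k) = (78.1×10³ × 3.3⁴)/(8 × 14.2³ × 28.883)
    = 9.26204e+06 / 661599 = 14 → 14 coils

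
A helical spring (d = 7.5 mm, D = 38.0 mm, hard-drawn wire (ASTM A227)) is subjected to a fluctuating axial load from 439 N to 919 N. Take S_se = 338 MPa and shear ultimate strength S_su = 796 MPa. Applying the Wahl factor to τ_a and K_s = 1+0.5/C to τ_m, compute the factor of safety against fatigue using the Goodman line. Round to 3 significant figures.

2.34

C = D/d = 38.0/7.5 = 5.0667; K_W = (4C−1)/(4C−4)+0.615/C = 1.3058; K_s = 1+0.5/C = 1.0987
F_a = (F_max−F_min)/2 = 240 N; F_m = (F_max+F_min)/2 = 679 N
τ_a = K_W·8F_aD/(πd³) = 1.3058 × 55.049 = 71.884 MPa
τ_m = K_s·8F_mD/(πd³) = 1.0987 × 155.74 = 171.11 MPa
Goodman: 1/n_f = τ_a/S_se + τ_m/S_su = 71.884/338 + 171.11/796 = 0.21267 + 0.21497 = 0.42764
n_f = 1/0.42764 = 2.338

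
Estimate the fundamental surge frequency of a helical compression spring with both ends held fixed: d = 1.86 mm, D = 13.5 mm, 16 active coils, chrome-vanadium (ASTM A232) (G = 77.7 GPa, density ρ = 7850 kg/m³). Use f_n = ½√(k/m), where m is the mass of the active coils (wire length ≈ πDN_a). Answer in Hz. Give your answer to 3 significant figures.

k = Gd⁴/(8D³N_a) = (77.7×10³)(1.86⁴)/(8·13.5³·16) = 2.953 N/mm = 2953 N/m
Wire length L = πDN_a = π·13.5·16 = 678.58 mm
m = ρ·(πd²/4)·L = 7850 × 2.7172×10⁻⁶ m² × 0.67858 m = 0.014474 kg
f_n = ½√(k/m) = 0.5·√(2953/0.014474) = 0.5·√(2.0402e+05) = 225.84 Hz

226 Hz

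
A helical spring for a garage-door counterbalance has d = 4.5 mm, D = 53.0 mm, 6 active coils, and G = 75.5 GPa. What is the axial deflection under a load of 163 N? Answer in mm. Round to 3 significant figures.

37.6 mm

k = Gd⁴/(8D³N_a) = (75.5×10³)(4.5⁴)/(8·53.0³·6) = 4.3324 N/mm
δ = F/k = 163 / 4.3324 = 37.624 mm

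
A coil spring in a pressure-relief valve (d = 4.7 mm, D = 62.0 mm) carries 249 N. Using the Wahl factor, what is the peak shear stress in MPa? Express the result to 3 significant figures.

420 MPa

Spring index C = D/d = 62.0/4.7 = 13.1915
K_W = (4C−1)/(4C−4) + 0.615/C = 51.766/48.766 + 0.0466 = 1.1081
τ₀ = 8FD/(πd³) = 8·249·62.0/(π·4.7³) = 123504/326.17 = 378.65 MPa
τ_max = K·τ₀ = 1.1081 × 378.65 = 419.6 MPa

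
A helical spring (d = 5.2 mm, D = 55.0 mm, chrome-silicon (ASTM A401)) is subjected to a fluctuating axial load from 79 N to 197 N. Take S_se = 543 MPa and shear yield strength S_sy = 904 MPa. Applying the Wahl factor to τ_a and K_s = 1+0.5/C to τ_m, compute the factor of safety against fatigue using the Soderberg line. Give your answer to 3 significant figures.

3.54

C = D/d = 55.0/5.2 = 10.5769; K_W = (4C−1)/(4C−4)+0.615/C = 1.1365; K_s = 1+0.5/C = 1.0473
F_a = (F_max−F_min)/2 = 59 N; F_m = (F_max+F_min)/2 = 138 N
τ_a = K_W·8F_aD/(πd³) = 1.1365 × 58.769 = 66.788 MPa
τ_m = K_s·8F_mD/(πd³) = 1.0473 × 137.46 = 143.96 MPa
Soderberg: 1/n_f = τ_a/S_se + τ_m/S_sy = 66.788/543 + 143.96/904 = 0.12300 + 0.15924 = 0.28224
n_f = 1/0.28224 = 3.543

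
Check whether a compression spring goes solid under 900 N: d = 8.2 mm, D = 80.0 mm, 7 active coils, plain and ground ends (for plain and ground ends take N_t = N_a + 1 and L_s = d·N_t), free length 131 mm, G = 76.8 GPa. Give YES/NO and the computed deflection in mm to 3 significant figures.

YES, δ = 74.3 mm

k = Gd⁴/(8D³N_a) = (76.8×10³)(8.2⁴)/(8·80.0³·7) = 12.11 N/mm
N_t = 8; L_s = 8.2·8 = 65.6 mm; δ_solid = L₀ − L_s = 131 − 65.6 = 65.4 mm
δ = F/k = 900/12.11 = 74.316 mm
δ ≥ δ_solid → spring goes solid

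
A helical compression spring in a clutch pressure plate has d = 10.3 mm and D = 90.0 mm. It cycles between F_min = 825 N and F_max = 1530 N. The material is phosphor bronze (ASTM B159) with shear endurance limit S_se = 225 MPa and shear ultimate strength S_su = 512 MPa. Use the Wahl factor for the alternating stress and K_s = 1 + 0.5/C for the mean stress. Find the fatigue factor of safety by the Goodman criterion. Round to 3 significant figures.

C = D/d = 90.0/10.3 = 8.7379; K_W = (4C−1)/(4C−4)+0.615/C = 1.1673; K_s = 1+0.5/C = 1.0572
F_a = (F_max−F_min)/2 = 352.5 N; F_m = (F_max+F_min)/2 = 1177.5 N
τ_a = K_W·8F_aD/(πd³) = 1.1673 × 73.932 = 86.301 MPa
τ_m = K_s·8F_mD/(πd³) = 1.0572 × 246.96 = 261.09 MPa
Goodman: 1/n_f = τ_a/S_se + τ_m/S_su = 86.301/225 + 261.09/512 = 0.38356 + 0.50995 = 0.89351
n_f = 1/0.89351 = 1.119

1.12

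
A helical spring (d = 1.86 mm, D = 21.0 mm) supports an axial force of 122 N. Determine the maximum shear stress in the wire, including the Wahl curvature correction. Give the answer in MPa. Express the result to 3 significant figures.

Spring index C = D/d = 21.0/1.86 = 11.2903
K_W = (4C−1)/(4C−4) + 0.615/C = 44.161/41.161 + 0.0545 = 1.1274
τ₀ = 8FD/(πd³) = 8·122·21.0/(π·1.86³) = 20496/20.216 = 1013.9 MPa
τ_max = K·τ₀ = 1.1274 × 1013.9 = 1143 MPa

1140 MPa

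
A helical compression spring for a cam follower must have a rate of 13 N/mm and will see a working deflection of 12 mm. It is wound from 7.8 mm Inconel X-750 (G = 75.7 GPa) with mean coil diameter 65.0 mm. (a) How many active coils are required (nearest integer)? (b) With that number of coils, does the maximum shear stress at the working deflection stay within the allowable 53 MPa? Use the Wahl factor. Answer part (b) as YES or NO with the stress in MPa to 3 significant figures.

N_a = Gd⁴/(8D³k) = (75.7×10³)(7.8⁴)/(8·65.0³·13) = 9.811 → N_a = 10
Actual rate k = Gd⁴/(8D³·10) = 12.754 N/mm
Working load F = kδ = 12.754·12 = 153.05 N
C = 65.0/7.8 = 8.3333; K_W = (4C−1)/(4C−4)+0.615/C = 1.1761
τ_max = K_W·8FD/(πd³) = 1.1761·53.382 = 62.781 MPa
τ_max > 53 MPa → exceeds allowable

(a) 10 coils; (b) NO, τ_max = 62.8 MPa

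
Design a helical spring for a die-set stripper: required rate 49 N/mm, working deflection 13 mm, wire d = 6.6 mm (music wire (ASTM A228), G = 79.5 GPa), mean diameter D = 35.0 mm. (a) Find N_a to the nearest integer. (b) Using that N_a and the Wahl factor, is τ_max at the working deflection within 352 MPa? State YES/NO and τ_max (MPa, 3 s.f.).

N_a = Gd⁴/(8D³k) = (79.5×10³)(6.6⁴)/(8·35.0³·49) = 8.975 → N_a = 9
Actual rate k = Gd⁴/(8D³·9) = 48.866 N/mm
Working load F = kδ = 48.866·13 = 635.26 N
C = 35.0/6.6 = 5.3030; K_W = (4C−1)/(4C−4)+0.615/C = 1.2903
τ_max = K_W·8FD/(πd³) = 1.2903·196.94 = 254.1 MPa
τ_max ≤ 352 MPa → acceptable

(a) 9 coils; (b) YES, τ_max = 254 MPa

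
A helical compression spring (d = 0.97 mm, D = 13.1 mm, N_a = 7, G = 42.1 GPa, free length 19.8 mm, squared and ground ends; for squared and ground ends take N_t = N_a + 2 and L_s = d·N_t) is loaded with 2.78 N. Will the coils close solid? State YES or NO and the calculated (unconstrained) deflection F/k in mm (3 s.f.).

k = Gd⁴/(8D³N_a) = (42.1×10³)(0.97⁴)/(8·13.1³·7) = 0.29605 N/mm
N_t = 9; L_s = 0.97·9 = 8.73 mm; δ_solid = L₀ − L_s = 19.8 − 8.73 = 11.07 mm
δ = F/k = 2.78/0.29605 = 9.3903 mm
δ < δ_solid → spring does not go solid

NO, δ = 9.39 mm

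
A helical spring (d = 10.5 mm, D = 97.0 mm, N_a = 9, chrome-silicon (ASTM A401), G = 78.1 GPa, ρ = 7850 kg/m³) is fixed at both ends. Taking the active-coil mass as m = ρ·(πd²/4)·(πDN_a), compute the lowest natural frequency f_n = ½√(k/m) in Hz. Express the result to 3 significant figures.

44.0 Hz

k = Gd⁴/(8D³N_a) = (78.1×10³)(10.5⁴)/(8·97.0³·9) = 14.446 N/mm = 14446 N/m
Wire length L = πDN_a = π·97.0·9 = 2742.6 mm
m = ρ·(πd²/4)·L = 7850 × 86.59×10⁻⁶ m² × 2.7426 m = 1.8642 kg
f_n = ½√(k/m) = 0.5·√(14446/1.8642) = 0.5·√(7749.2) = 44.015 Hz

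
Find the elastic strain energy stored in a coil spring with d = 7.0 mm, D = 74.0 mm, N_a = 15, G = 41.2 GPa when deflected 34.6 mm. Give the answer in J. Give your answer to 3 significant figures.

1.22 J

k = Gd⁴/(8D³N_a) = (41.2×10³)(7.0⁴)/(8·74.0³·15) = 2.0343 N/mm
U = ½kδ² = 0.5 × 2.0343 × 34.6² = 1217.7 N·mm = 1.2177 J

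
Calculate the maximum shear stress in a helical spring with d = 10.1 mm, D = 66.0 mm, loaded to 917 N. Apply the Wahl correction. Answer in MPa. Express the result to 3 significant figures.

Spring index C = D/d = 66.0/10.1 = 6.5347
K_W = (4C−1)/(4C−4) + 0.615/C = 25.139/22.139 + 0.0941 = 1.2296
τ₀ = 8FD/(πd³) = 8·917·66.0/(π·10.1³) = 484176/3236.8 = 149.59 MPa
τ_max = K·τ₀ = 1.2296 × 149.59 = 183.93 MPa

184 MPa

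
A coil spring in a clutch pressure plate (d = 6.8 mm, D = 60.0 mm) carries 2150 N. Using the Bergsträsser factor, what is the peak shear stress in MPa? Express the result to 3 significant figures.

Spring index C = D/d = 60.0/6.8 = 8.8235
K_B = (4C+2)/(4C−3) = 37.294/32.294 = 1.1548
τ₀ = 8FD/(πd³) = 8·2150·60.0/(π·6.8³) = 1.032e+06/987.82 = 1044.7 MPa
τ_max = K·τ₀ = 1.1548 × 1044.7 = 1206.5 MPa

1210 MPa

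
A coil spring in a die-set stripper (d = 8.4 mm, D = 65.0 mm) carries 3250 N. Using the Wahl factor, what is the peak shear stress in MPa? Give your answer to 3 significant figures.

1080 MPa

Spring index C = D/d = 65.0/8.4 = 7.7381
K_W = (4C−1)/(4C−4) + 0.615/C = 29.952/26.952 + 0.0795 = 1.1908
τ₀ = 8FD/(πd³) = 8·3250·65.0/(π·8.4³) = 1.69e+06/1862 = 907.61 MPa
τ_max = K·τ₀ = 1.1908 × 907.61 = 1080.8 MPa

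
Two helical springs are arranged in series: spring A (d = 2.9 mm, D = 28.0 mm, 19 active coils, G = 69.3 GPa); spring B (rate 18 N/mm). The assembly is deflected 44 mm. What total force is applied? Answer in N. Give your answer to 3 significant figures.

59.8 N

k_A = Gd⁴/(8D³N_a) = (69.3×10³)(2.9⁴)/(8·28.0³·19) = 1.469 N/mm
Series: 1/k_eq = 1/1.469 + 1/18 = 0.73631; k_eq = 1.3581 N/mm
F = k_eq·δ = 1.3581·44 = 59.757 N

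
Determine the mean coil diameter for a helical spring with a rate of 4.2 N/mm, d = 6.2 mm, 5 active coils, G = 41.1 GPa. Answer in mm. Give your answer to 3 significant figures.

D = (Gd⁴/(8N_a·k))^(1/3) = (41.1×10³·6.2⁴/(8·5·4.2))^(1/3)
  = (361493)^(1/3) = 71.2360 mm

71.2 mm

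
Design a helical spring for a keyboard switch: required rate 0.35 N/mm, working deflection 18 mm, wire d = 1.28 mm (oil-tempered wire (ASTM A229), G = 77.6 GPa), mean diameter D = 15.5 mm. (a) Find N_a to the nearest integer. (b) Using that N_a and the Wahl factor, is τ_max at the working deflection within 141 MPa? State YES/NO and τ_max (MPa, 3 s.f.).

N_a = Gd⁴/(8D³k) = (77.6×10³)(1.28⁴)/(8·15.5³·0.35) = 19.98 → N_a = 20
Actual rate k = Gd⁴/(8D³·20) = 0.34961 N/mm
Working load F = kδ = 0.34961·18 = 6.293 N
C = 15.5/1.28 = 12.1094; K_W = (4C−1)/(4C−4)+0.615/C = 1.1183
τ_max = K_W·8FD/(πd³) = 1.1183·118.44 = 132.45 MPa
τ_max ≤ 141 MPa → acceptable

(a) 20 coils; (b) YES, τ_max = 132 MPa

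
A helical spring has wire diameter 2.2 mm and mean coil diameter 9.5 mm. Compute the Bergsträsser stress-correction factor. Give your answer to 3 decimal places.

1.350

C = D/d = 9.5/2.2 = 4.3182
K_B = (4C+2)/(4C−3) = 19.273/14.273 = 1.3503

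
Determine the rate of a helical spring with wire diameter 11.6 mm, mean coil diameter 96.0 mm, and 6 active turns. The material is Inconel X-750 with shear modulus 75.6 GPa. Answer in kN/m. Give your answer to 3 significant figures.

k = Gd⁴/(8D³N_a) = (75.6×10³ × 11.6⁴) / (8 × 96.0³ × 6)
  = 1.36884e+09 / 4.24673e+07 = 32.233 N/mm

32.2 kN/m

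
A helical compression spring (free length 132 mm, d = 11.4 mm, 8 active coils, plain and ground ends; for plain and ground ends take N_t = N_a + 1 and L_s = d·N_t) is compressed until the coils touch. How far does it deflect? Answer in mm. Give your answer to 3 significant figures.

N_t = 9; L_s = 11.4·9 = 102.6 mm
δ_solid = L₀ − L_s = 132 − 102.6 = 29.4 mm

29.4 mm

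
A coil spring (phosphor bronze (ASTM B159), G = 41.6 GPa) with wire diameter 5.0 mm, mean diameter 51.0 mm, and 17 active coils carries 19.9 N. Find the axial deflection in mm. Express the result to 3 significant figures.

k = Gd⁴/(8D³N_a) = (41.6×10³)(5.0⁴)/(8·51.0³·17) = 1.4412 N/mm
δ = F/k = 19.9 / 1.4412 = 13.808 mm

13.8 mm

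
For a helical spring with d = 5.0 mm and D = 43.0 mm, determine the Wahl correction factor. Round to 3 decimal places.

C = D/d = 43.0/5.0 = 8.6000
K_W = (4C−1)/(4C−4) + 0.615/C = 33.400/30.400 + 0.0715 = 1.1702

1.170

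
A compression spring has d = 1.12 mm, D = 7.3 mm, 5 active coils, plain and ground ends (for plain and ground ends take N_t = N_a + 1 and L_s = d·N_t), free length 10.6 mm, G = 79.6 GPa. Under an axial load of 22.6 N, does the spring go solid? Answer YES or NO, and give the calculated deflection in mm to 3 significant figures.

NO, δ = 2.81 mm

k = Gd⁴/(8D³N_a) = (79.6×10³)(1.12⁴)/(8·7.3³·5) = 8.0493 N/mm
N_t = 6; L_s = 1.12·6 = 6.72 mm; δ_solid = L₀ − L_s = 10.6 − 6.72 = 3.88 mm
δ = F/k = 22.6/8.0493 = 2.8077 mm
δ < δ_solid → spring does not go solid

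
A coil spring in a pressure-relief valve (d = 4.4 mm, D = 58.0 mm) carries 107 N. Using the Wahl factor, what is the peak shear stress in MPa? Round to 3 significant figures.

Spring index C = D/d = 58.0/4.4 = 13.1818
K_W = (4C−1)/(4C−4) + 0.615/C = 51.727/48.727 + 0.0467 = 1.1082
τ₀ = 8FD/(πd³) = 8·107·58.0/(π·4.4³) = 49648/267.61 = 185.52 MPa
τ_max = K·τ₀ = 1.1082 × 185.52 = 205.6 MPa

206 MPa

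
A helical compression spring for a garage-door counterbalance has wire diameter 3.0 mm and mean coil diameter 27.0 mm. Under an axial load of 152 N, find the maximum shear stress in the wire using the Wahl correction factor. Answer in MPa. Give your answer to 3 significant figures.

Spring index C = D/d = 27.0/3.0 = 9.0000
K_W = (4C−1)/(4C−4) + 0.615/C = 35.000/32.000 + 0.0683 = 1.1621
τ₀ = 8FD/(πd³) = 8·152·27.0/(π·3.0³) = 32832/84.823 = 387.06 MPa
τ_max = K·τ₀ = 1.1621 × 387.06 = 449.8 MPa

450 MPa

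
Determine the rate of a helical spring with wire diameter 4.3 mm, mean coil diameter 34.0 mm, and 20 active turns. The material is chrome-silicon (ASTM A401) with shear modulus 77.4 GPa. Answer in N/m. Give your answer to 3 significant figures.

k = Gd⁴/(8D³N_a) = (77.4×10³ × 4.3⁴) / (8 × 34.0³ × 20)
  = 2.64615e+07 / 6.28864e+06 = 4.2078 N/mm = 4207.8 N/m

4210 N/m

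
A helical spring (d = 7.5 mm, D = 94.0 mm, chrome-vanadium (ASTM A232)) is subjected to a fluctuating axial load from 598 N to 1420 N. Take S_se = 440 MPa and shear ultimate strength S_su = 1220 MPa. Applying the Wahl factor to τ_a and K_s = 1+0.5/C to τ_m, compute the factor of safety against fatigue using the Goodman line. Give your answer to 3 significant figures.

0.927

C = D/d = 94.0/7.5 = 12.5333; K_W = (4C−1)/(4C−4)+0.615/C = 1.1141; K_s = 1+0.5/C = 1.0399
F_a = (F_max−F_min)/2 = 411 N; F_m = (F_max+F_min)/2 = 1009 N
τ_a = K_W·8F_aD/(πd³) = 1.1141 × 233.2 = 259.81 MPa
τ_m = K_s·8F_mD/(πd³) = 1.0399 × 572.5 = 595.34 MPa
Goodman: 1/n_f = τ_a/S_se + τ_m/S_su = 259.81/440 + 595.34/1220 = 0.59047 + 0.48798 = 1.0785
n_f = 1/1.0785 = 0.9273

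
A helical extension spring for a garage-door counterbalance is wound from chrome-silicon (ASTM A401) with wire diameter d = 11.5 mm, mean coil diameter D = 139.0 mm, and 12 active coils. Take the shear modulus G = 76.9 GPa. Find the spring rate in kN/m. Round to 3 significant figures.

5.22 kN/m

k = Gd⁴/(8D³N_a) = (76.9×10³ × 11.5⁴) / (8 × 139.0³ × 12)
  = 1.34499e+09 / 2.57819e+08 = 5.2168 N/mm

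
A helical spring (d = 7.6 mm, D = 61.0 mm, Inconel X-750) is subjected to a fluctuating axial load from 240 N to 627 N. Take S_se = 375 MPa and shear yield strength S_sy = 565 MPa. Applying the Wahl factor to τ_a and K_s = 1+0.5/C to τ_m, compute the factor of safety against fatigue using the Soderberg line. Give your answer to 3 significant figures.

1.98

C = D/d = 61.0/7.6 = 8.0263; K_W = (4C−1)/(4C−4)+0.615/C = 1.1834; K_s = 1+0.5/C = 1.0623
F_a = (F_max−F_min)/2 = 193.5 N; F_m = (F_max+F_min)/2 = 433.5 N
τ_a = K_W·8F_aD/(πd³) = 1.1834 × 68.472 = 81.027 MPa
τ_m = K_s·8F_mD/(πd³) = 1.0623 × 153.4 = 162.95 MPa
Soderberg: 1/n_f = τ_a/S_se + τ_m/S_sy = 81.027/375 + 162.95/565 = 0.21607 + 0.28841 = 0.50448
n_f = 1/0.50448 = 1.982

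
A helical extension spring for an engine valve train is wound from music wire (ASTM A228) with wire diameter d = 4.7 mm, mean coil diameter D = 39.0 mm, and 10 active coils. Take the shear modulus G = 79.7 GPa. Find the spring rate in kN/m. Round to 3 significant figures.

8.20 kN/m

k = Gd⁴/(8D³N_a) = (79.7×10³ × 4.7⁴) / (8 × 39.0³ × 10)
  = 3.88911e+07 / 4.74552e+06 = 8.1953 N/mm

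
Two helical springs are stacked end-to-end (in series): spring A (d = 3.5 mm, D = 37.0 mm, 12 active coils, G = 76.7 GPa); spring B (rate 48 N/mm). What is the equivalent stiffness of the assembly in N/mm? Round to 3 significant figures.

k_A = Gd⁴/(8D³N_a) = (76.7×10³)(3.5⁴)/(8·37.0³·12) = 2.367 N/mm
Series: 1/k_eq = 1/2.367 + 1/48 = 0.44332; k_eq = 2.2557 N/mm

2.26 N/mm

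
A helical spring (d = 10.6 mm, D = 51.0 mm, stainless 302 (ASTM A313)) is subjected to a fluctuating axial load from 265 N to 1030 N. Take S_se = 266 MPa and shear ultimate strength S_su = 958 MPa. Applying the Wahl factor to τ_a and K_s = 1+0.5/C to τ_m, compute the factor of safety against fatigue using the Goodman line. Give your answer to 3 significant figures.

C = D/d = 51.0/10.6 = 4.8113; K_W = (4C−1)/(4C−4)+0.615/C = 1.3246; K_s = 1+0.5/C = 1.1039
F_a = (F_max−F_min)/2 = 382.5 N; F_m = (F_max+F_min)/2 = 647.5 N
τ_a = K_W·8F_aD/(πd³) = 1.3246 × 41.708 = 55.247 MPa
τ_m = K_s·8F_mD/(πd³) = 1.1039 × 70.605 = 77.942 MPa
Goodman: 1/n_f = τ_a/S_se + τ_m/S_su = 55.247/266 + 77.942/958 = 0.20770 + 0.08136 = 0.28906
n_f = 1/0.28906 = 3.46

3.46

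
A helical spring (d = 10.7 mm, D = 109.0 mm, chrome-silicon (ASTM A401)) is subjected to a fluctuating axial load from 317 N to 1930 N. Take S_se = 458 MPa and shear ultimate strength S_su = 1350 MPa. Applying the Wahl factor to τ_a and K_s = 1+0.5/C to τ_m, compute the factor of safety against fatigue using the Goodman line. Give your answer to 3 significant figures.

C = D/d = 109.0/10.7 = 10.1869; K_W = (4C−1)/(4C−4)+0.615/C = 1.1420; K_s = 1+0.5/C = 1.0491
F_a = (F_max−F_min)/2 = 806.5 N; F_m = (F_max+F_min)/2 = 1123.5 N
τ_a = K_W·8F_aD/(πd³) = 1.1420 × 182.73 = 208.68 MPa
τ_m = K_s·8F_mD/(πd³) = 1.0491 × 254.56 = 267.05 MPa
Goodman: 1/n_f = τ_a/S_se + τ_m/S_su = 208.68/458 + 267.05/1350 = 0.45564 + 0.19782 = 0.65346
n_f = 1/0.65346 = 1.53

1.53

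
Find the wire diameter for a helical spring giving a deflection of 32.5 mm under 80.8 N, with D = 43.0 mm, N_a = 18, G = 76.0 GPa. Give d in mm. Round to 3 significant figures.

Required rate k = F/δ = 80.8/32.5 = 2.4862 N/mm
d = (8D³N_a·k / G)^(1/4) = (8·43.0³·18·2.4862 / (76.0×10³))^0.25
  = (374.53)^0.25 = 4.3992 mm

4.40 mm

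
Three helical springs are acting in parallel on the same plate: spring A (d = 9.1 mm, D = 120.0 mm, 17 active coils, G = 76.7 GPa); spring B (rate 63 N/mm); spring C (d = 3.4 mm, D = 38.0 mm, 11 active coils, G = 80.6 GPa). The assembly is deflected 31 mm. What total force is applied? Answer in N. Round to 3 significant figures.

2090 N

k_A = Gd⁴/(8D³N_a) = (76.7×10³)(9.1⁴)/(8·120.0³·17) = 2.2381 N/mm
k_C = Gd⁴/(8D³N_a) = (80.6×10³)(3.4⁴)/(8·38.0³·11) = 2.2306 N/mm
Parallel: k_eq = 2.2381 + 63 + 2.2306 = 67.469 N/mm
F = k_eq·δ = 67.469·31 = 2091.5 N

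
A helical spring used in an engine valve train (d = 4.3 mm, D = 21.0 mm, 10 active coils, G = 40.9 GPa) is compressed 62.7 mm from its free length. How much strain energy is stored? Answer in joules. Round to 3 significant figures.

k = Gd⁴/(8D³N_a) = (40.9×10³)(4.3⁴)/(8·21.0³·10) = 18.873 N/mm
U = ½kδ² = 0.5 × 18.873 × 62.7² = 37098 N·mm = 37.098 J

37.1 J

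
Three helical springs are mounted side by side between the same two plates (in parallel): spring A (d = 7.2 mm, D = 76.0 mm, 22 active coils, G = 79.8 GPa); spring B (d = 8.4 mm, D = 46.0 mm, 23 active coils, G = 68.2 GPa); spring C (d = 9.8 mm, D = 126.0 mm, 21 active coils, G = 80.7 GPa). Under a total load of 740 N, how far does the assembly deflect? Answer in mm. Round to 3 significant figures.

30.9 mm

k_A = Gd⁴/(8D³N_a) = (79.8×10³)(7.2⁴)/(8·76.0³·22) = 2.7757 N/mm
k_B = Gd⁴/(8D³N_a) = (68.2×10³)(8.4⁴)/(8·46.0³·23) = 18.959 N/mm
k_C = Gd⁴/(8D³N_a) = (80.7×10³)(9.8⁴)/(8·126.0³·21) = 2.2149 N/mm
Parallel: k_eq = 2.7757 + 18.959 + 2.2149 = 23.949 N/mm
δ = F/k_eq = 740/23.949 = 30.898 mm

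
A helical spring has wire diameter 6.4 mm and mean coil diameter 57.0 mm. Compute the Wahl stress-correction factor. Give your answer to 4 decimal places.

1.1639

C = D/d = 57.0/6.4 = 8.9062
K_W = (4C−1)/(4C−4) + 0.615/C = 34.625/31.625 + 0.0691 = 1.1639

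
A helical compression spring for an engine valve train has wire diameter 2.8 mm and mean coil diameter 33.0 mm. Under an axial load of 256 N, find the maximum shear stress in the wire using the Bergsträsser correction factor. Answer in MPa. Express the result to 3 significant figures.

Spring index C = D/d = 33.0/2.8 = 11.7857
K_B = (4C+2)/(4C−3) = 49.143/44.143 = 1.1133
τ₀ = 8FD/(πd³) = 8·256·33.0/(π·2.8³) = 67584/68.964 = 979.99 MPa
τ_max = K·τ₀ = 1.1133 × 979.99 = 1091 MPa

1090 MPa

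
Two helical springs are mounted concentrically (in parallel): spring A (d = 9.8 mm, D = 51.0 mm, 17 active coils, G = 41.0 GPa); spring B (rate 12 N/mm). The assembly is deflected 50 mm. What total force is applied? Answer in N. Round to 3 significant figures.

1650 N

k_A = Gd⁴/(8D³N_a) = (41.0×10³)(9.8⁴)/(8·51.0³·17) = 20.962 N/mm
Parallel: k_eq = 20.962 + 12 = 32.962 N/mm
F = k_eq·δ = 32.962·50 = 1648.1 N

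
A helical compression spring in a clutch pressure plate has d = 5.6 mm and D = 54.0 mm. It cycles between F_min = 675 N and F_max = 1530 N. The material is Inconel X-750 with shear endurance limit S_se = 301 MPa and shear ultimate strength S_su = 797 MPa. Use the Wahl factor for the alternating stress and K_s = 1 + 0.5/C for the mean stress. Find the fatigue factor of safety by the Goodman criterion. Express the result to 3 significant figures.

C = D/d = 54.0/5.6 = 9.6429; K_W = (4C−1)/(4C−4)+0.615/C = 1.1506; K_s = 1+0.5/C = 1.0519
F_a = (F_max−F_min)/2 = 427.5 N; F_m = (F_max+F_min)/2 = 1102.5 N
τ_a = K_W·8F_aD/(πd³) = 1.1506 × 334.74 = 385.14 MPa
τ_m = K_s·8F_mD/(πd³) = 1.0519 × 863.27 = 908.04 MPa
Goodman: 1/n_f = τ_a/S_se + τ_m/S_su = 385.14/301 + 908.04/797 = 1.27952 + 1.13932 = 2.4188
n_f = 1/2.4188 = 0.4134

0.413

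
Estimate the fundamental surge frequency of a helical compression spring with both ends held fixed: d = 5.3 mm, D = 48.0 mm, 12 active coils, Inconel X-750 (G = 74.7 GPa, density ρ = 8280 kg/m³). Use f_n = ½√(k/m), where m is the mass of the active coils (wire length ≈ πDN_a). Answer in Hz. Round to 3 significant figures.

k = Gd⁴/(8D³N_a) = (74.7×10³)(5.3⁴)/(8·48.0³·12) = 5.5517 N/mm = 5551.7 N/m
Wire length L = πDN_a = π·48.0·12 = 1809.6 mm
m = ρ·(πd²/4)·L = 8280 × 22.062×10⁻⁶ m² × 1.8096 m = 0.33056 kg
f_n = ½√(k/m) = 0.5·√(5551.7/0.33056) = 0.5·√(16795) = 64.798 Hz

64.8 Hz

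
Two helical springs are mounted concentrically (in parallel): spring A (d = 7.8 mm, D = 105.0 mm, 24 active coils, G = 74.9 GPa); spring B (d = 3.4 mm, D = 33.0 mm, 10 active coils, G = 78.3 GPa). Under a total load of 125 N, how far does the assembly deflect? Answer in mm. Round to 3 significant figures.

k_A = Gd⁴/(8D³N_a) = (74.9×10³)(7.8⁴)/(8·105.0³·24) = 1.2474 N/mm
k_B = Gd⁴/(8D³N_a) = (78.3×10³)(3.4⁴)/(8·33.0³·10) = 3.6395 N/mm
Parallel: k_eq = 1.2474 + 3.6395 = 4.8869 N/mm
δ = F/k_eq = 125/4.8869 = 25.579 mm

25.6 mm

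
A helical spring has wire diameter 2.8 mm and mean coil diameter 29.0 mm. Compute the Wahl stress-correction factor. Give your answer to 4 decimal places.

1.1395

C = D/d = 29.0/2.8 = 10.3571
K_W = (4C−1)/(4C−4) + 0.615/C = 40.429/37.429 + 0.0594 = 1.1395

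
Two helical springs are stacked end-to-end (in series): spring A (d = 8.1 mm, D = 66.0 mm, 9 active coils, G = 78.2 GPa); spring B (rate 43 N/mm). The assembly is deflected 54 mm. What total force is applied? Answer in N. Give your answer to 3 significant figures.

k_A = Gd⁴/(8D³N_a) = (78.2×10³)(8.1⁴)/(8·66.0³·9) = 16.262 N/mm
Series: 1/k_eq = 1/16.262 + 1/43 = 0.084748; k_eq = 11.8 N/mm
F = k_eq·δ = 11.8·54 = 637.19 N

637 N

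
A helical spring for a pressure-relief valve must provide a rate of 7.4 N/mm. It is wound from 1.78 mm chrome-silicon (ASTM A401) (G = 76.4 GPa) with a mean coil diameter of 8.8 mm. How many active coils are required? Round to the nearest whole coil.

19

N_a = Gd⁴/(8D³k) = (76.4×10³ × 1.78⁴)/(8 × 8.8³ × 7.4)
    = 766961 / 40343.1 = 19.01 → 19 coils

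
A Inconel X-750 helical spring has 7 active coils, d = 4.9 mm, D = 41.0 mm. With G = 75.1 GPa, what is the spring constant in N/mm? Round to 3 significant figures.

k = Gd⁴/(8D³N_a) = (75.1×10³ × 4.9⁴) / (8 × 41.0³ × 7)
  = 4.32937e+07 / 3.85958e+06 = 11.217 N/mm

11.2 N/mm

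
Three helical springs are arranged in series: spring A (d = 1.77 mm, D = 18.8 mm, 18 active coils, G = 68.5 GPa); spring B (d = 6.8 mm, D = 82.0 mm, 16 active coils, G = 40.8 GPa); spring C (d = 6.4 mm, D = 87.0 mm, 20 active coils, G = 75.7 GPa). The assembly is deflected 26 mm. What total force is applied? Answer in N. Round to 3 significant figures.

8.49 N

k_A = Gd⁴/(8D³N_a) = (68.5×10³)(1.77⁴)/(8·18.8³·18) = 0.70266 N/mm
k_B = Gd⁴/(8D³N_a) = (40.8×10³)(6.8⁴)/(8·82.0³·16) = 1.2361 N/mm
k_C = Gd⁴/(8D³N_a) = (75.7×10³)(6.4⁴)/(8·87.0³·20) = 1.2054 N/mm
Series: 1/k_eq = 1/0.70266 + 1/1.2361 + 1/1.2054 = 3.0618; k_eq = 0.32661 N/mm
F = k_eq·δ = 0.32661·26 = 8.4919 N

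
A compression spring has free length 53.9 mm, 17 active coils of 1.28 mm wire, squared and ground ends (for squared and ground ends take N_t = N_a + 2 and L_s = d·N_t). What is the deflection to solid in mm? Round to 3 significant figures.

N_t = 19; L_s = 1.28·19 = 24.32 mm
δ_solid = L₀ − L_s = 53.9 − 24.32 = 29.58 mm

29.6 mm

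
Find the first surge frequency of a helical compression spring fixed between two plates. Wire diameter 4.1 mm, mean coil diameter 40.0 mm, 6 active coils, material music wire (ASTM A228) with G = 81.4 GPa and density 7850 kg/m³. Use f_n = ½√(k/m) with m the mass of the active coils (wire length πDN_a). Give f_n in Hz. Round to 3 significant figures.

155 Hz

k = Gd⁴/(8D³N_a) = (81.4×10³)(4.1⁴)/(8·40.0³·6) = 7.4875 N/mm = 7487.5 N/m
Wire length L = πDN_a = π·40.0·6 = 753.98 mm
m = ρ·(πd²/4)·L = 7850 × 13.203×10⁻⁶ m² × 0.75398 m = 0.078143 kg
f_n = ½√(k/m) = 0.5·√(7487.5/0.078143) = 0.5·√(95819) = 154.77 Hz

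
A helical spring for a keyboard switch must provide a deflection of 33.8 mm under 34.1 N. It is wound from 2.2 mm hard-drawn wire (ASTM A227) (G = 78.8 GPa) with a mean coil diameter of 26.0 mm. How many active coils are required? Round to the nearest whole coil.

Required rate k = F/δ = 34.1/33.8 = 1.0089 N/mm
N_a = Gd⁴/(8D³k) = (78.8×10³ × 2.2⁴)/(8 × 26.0³ × 1.0089)
    = 1.84594e+06 / 141856 = 13.01 → 13 coils

13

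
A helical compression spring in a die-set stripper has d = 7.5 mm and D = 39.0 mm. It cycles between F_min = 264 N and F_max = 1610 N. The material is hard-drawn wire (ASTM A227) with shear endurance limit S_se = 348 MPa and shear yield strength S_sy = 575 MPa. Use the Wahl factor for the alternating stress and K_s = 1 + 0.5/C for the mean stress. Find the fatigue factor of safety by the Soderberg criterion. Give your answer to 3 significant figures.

C = D/d = 39.0/7.5 = 5.2000; K_W = (4C−1)/(4C−4)+0.615/C = 1.2968; K_s = 1+0.5/C = 1.0962
F_a = (F_max−F_min)/2 = 673 N; F_m = (F_max+F_min)/2 = 937 N
τ_a = K_W·8F_aD/(πd³) = 1.2968 × 158.43 = 205.46 MPa
τ_m = K_s·8F_mD/(πd³) = 1.0962 × 220.58 = 241.79 MPa
Soderberg: 1/n_f = τ_a/S_se + τ_m/S_sy = 205.46/348 + 241.79/575 = 0.59040 + 0.42050 = 1.0109
n_f = 1/1.0109 = 0.9892

0.989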